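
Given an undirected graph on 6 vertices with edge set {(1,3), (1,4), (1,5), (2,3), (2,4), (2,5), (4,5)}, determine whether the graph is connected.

Step 1: Build adjacency list from edges:
  1: 3, 4, 5
  2: 3, 4, 5
  3: 1, 2
  4: 1, 2, 5
  5: 1, 2, 4
  6: (none)

Step 2: Run BFS/DFS from vertex 1:
  Visited: {1, 3, 4, 5, 2}
  Reached 5 of 6 vertices

Step 3: Only 5 of 6 vertices reached. Graph is disconnected.
Connected components: {1, 2, 3, 4, 5}, {6}
Answer: No, the graph is not connected (2 components).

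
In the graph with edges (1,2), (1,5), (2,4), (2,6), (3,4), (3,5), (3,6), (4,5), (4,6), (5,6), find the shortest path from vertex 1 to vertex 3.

Step 1: Build adjacency list:
  1: 2, 5
  2: 1, 4, 6
  3: 4, 5, 6
  4: 2, 3, 5, 6
  5: 1, 3, 4, 6
  6: 2, 3, 4, 5

Step 2: BFS from vertex 1 to find shortest path to 3:
  vertex 2 reached at distance 1
  vertex 5 reached at distance 1
  vertex 4 reached at distance 2
  vertex 6 reached at distance 2
  vertex 3 reached at distance 2

Step 3: Shortest path: 1 -> 5 -> 3
Path length: 2 edges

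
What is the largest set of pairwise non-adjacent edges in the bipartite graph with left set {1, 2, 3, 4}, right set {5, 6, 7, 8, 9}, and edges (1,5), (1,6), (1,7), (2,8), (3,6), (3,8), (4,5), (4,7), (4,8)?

Step 1: List the neighbors of each left vertex:
  1: 5, 6, 7
  2: 8
  3: 6, 8
  4: 5, 7, 8

Step 2: Greedily match left vertices, then look for augmenting paths:
  Match 1 -- 5
  Match 2 -- 8
  Match 3 -- 6
  Match 4 -- 7
  No augmenting path remains.

Step 3: Verify this is maximum:
  Matching size 4 = min(|L|, |R|) = min(4, 5), which is an upper bound, so this matching is maximum.

Maximum matching: {(1,5), (2,8), (3,6), (4,7)}
Size: 4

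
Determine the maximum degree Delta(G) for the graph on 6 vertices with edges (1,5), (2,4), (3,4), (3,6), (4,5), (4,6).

Step 1: Count edges incident to each vertex:
  deg(1) = 1 (neighbors: 5)
  deg(2) = 1 (neighbors: 4)
  deg(3) = 2 (neighbors: 4, 6)
  deg(4) = 4 (neighbors: 2, 3, 5, 6)
  deg(5) = 2 (neighbors: 1, 4)
  deg(6) = 2 (neighbors: 3, 4)

Step 2: Find maximum:
  max(1, 1, 2, 4, 2, 2) = 4 (vertex 4)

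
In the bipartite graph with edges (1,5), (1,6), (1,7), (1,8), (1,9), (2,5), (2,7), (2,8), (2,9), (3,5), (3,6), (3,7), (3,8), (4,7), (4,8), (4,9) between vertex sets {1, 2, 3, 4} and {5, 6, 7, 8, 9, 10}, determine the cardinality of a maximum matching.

Step 1: List the neighbors of each left vertex:
  1: 5, 6, 7, 8, 9
  2: 5, 7, 8, 9
  3: 5, 6, 7, 8
  4: 7, 8, 9

Step 2: Greedily match left vertices, then look for augmenting paths:
  Match 1 -- 5
  Match 2 -- 7
  Match 3 -- 6
  Match 4 -- 8
  No augmenting path remains.

Step 3: Verify this is maximum:
  Matching size 4 = min(|L|, |R|) = min(4, 6), which is an upper bound, so this matching is maximum.

Maximum matching: {(1,5), (2,7), (3,6), (4,8)}
Size: 4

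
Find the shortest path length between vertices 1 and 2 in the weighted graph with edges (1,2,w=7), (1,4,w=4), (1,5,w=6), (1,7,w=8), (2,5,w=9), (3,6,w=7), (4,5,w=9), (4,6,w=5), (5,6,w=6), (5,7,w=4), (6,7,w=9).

Step 1: Build adjacency list with weights:
  1: 2(w=7), 4(w=4), 5(w=6), 7(w=8)
  2: 1(w=7), 5(w=9)
  3: 6(w=7)
  4: 1(w=4), 5(w=9), 6(w=5)
  5: 1(w=6), 2(w=9), 4(w=9), 6(w=6), 7(w=4)
  6: 3(w=7), 4(w=5), 5(w=6), 7(w=9)
  7: 1(w=8), 5(w=4), 6(w=9)

Step 2: Apply Dijkstra's algorithm from vertex 1:
  Visit vertex 1 (distance=0)
    Update dist[2] = 7
    Update dist[4] = 4
    Update dist[5] = 6
    Update dist[7] = 8
  Visit vertex 4 (distance=4)
    Update dist[6] = 9
  Visit vertex 5 (distance=6)
  Visit vertex 2 (distance=7)

Step 3: Shortest path: 1 -> 2
Total weight: 7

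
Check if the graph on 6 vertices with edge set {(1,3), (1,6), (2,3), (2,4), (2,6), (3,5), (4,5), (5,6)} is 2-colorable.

Step 1: Attempt 2-coloring using BFS:
  Start at vertex 1, assign color 0
  Color vertex 3 with color 1 (neighbor of 1)
  Color vertex 6 with color 1 (neighbor of 1)
  Color vertex 2 with color 0 (neighbor of 3)
  Color vertex 5 with color 0 (neighbor of 3)
  Color vertex 4 with color 1 (neighbor of 2)

Step 2: 2-coloring succeeded. No conflicts found.
  Set A (color 0): {1, 2, 5}
  Set B (color 1): {3, 4, 6}

The graph is bipartite with partition {1, 2, 5}, {3, 4, 6}.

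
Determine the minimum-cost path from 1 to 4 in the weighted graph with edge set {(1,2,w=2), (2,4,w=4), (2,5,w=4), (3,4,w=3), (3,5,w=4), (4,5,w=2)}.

Step 1: Build adjacency list with weights:
  1: 2(w=2)
  2: 1(w=2), 4(w=4), 5(w=4)
  3: 4(w=3), 5(w=4)
  4: 2(w=4), 3(w=3), 5(w=2)
  5: 2(w=4), 3(w=4), 4(w=2)

Step 2: Apply Dijkstra's algorithm from vertex 1:
  Visit vertex 1 (distance=0)
    Update dist[2] = 2
  Visit vertex 2 (distance=2)
    Update dist[4] = 6
    Update dist[5] = 6
  Visit vertex 4 (distance=6)
    Update dist[3] = 9

Step 3: Shortest path: 1 -> 2 -> 4
Total weight: 2 + 4 = 6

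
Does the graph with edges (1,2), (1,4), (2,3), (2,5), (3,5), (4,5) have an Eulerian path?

Step 1: Find the degree of each vertex:
  deg(1) = 2
  deg(2) = 3
  deg(3) = 2
  deg(4) = 2
  deg(5) = 3

Step 2: Count vertices with odd degree:
  Odd-degree vertices: 2, 5 (2 total)

Step 3: Apply Euler's theorem:
  - Eulerian circuit exists iff graph is connected and all vertices have even degree
  - Eulerian path exists iff graph is connected and has 0 or 2 odd-degree vertices

Graph is connected with exactly 2 odd-degree vertices (2, 5).
Eulerian path exists (starting and ending at the odd-degree vertices), but no Eulerian circuit.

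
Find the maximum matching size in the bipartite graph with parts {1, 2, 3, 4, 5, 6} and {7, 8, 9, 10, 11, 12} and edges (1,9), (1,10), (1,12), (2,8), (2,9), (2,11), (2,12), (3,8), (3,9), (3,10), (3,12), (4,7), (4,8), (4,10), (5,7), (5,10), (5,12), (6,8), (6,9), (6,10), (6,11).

Step 1: List the neighbors of each left vertex:
  1: 9, 10, 12
  2: 8, 9, 11, 12
  3: 8, 9, 10, 12
  4: 7, 8, 10
  5: 7, 10, 12
  6: 8, 9, 10, 11

Step 2: Greedily match left vertices, then look for augmenting paths:
  Match 1 -- 9
  Match 2 -- 8
  Match 3 -- 10
  Match 4 -- 7
  Match 5 -- 12
  Match 6 -- 11
  No augmenting path remains.

Step 3: Verify this is maximum:
  Matching size 6 = min(|L|, |R|) = min(6, 6), which is an upper bound, so this matching is maximum.

Maximum matching: {(1,9), (2,8), (3,10), (4,7), (5,12), (6,11)}
Size: 6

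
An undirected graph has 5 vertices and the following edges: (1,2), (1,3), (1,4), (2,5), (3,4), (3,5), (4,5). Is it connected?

Step 1: Build adjacency list from edges:
  1: 2, 3, 4
  2: 1, 5
  3: 1, 4, 5
  4: 1, 3, 5
  5: 2, 3, 4

Step 2: Run BFS/DFS from vertex 1:
  Visited: {1, 2, 3, 4, 5}
  Reached 5 of 5 vertices

Step 3: All 5 vertices reached from vertex 1, so the graph is connected.
Answer: Yes, the graph is connected.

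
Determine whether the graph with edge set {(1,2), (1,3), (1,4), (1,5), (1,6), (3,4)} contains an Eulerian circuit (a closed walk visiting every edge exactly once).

Step 1: Find the degree of each vertex:
  deg(1) = 5
  deg(2) = 1
  deg(3) = 2
  deg(4) = 2
  deg(5) = 1
  deg(6) = 1

Step 2: Count vertices with odd degree:
  Odd-degree vertices: 1, 2, 5, 6 (4 total)

Step 3: Apply Euler's theorem:
  - Eulerian circuit exists iff graph is connected and all vertices have even degree
  - Eulerian path exists iff graph is connected and has 0 or 2 odd-degree vertices

Graph has 4 odd-degree vertices (need 0 or 2).
Neither Eulerian path nor Eulerian circuit exists.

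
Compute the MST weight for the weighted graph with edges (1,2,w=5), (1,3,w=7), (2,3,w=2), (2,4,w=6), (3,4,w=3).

Apply Kruskal's algorithm (sort edges by weight, add if no cycle):

Sorted edges by weight:
  (2,3) w=2
  (3,4) w=3
  (1,2) w=5
  (2,4) w=6
  (1,3) w=7

Add edge (2,3) w=2 -- no cycle. Running total: 2
Add edge (3,4) w=3 -- no cycle. Running total: 5
Add edge (1,2) w=5 -- no cycle. Running total: 10

MST edges: (2,3,w=2), (3,4,w=3), (1,2,w=5)
Total MST weight: 2 + 3 + 5 = 10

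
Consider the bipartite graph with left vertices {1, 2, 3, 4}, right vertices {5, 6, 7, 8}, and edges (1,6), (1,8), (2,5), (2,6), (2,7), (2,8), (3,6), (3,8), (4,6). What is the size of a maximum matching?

Step 1: List the neighbors of each left vertex:
  1: 6, 8
  2: 5, 6, 7, 8
  3: 6, 8
  4: 6

Step 2: Greedily match left vertices, then look for augmenting paths:
  Match 1 -- 6
  Match 2 -- 5
  Match 3 -- 8
  No augmenting path remains.

Step 3: Verify this is maximum:
  Matching has size 3. The vertex set {2, 6, 8} covers every edge and has size 3; any matching has at most one edge per cover vertex, so 3 is maximum (König's theorem).

Maximum matching: {(1,6), (2,5), (3,8)}
Size: 3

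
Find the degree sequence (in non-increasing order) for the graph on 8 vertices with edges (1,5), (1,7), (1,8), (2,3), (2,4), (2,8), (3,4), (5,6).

Step 1: Count edges incident to each vertex:
  deg(1) = 3 (neighbors: 5, 7, 8)
  deg(2) = 3 (neighbors: 3, 4, 8)
  deg(3) = 2 (neighbors: 2, 4)
  deg(4) = 2 (neighbors: 2, 3)
  deg(5) = 2 (neighbors: 1, 6)
  deg(6) = 1 (neighbors: 5)
  deg(7) = 1 (neighbors: 1)
  deg(8) = 2 (neighbors: 1, 2)

Step 2: Sort degrees in non-increasing order:
  Degrees: [3, 3, 2, 2, 2, 1, 1, 2] -> sorted: [3, 3, 2, 2, 2, 2, 1, 1]

Degree sequence: [3, 3, 2, 2, 2, 2, 1, 1]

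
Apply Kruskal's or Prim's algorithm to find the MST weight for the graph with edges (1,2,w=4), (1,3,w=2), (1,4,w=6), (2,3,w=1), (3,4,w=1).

Apply Kruskal's algorithm (sort edges by weight, add if no cycle):

Sorted edges by weight:
  (2,3) w=1
  (3,4) w=1
  (1,3) w=2
  (1,2) w=4
  (1,4) w=6

Add edge (2,3) w=1 -- no cycle. Running total: 1
Add edge (3,4) w=1 -- no cycle. Running total: 2
Add edge (1,3) w=2 -- no cycle. Running total: 4

MST edges: (2,3,w=1), (3,4,w=1), (1,3,w=2)
Total MST weight: 1 + 1 + 2 = 4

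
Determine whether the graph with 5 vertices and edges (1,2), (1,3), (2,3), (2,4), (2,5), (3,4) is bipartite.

Step 1: Attempt 2-coloring using BFS:
  Start at vertex 1, assign color 0
  Color vertex 2 with color 1 (neighbor of 1)
  Color vertex 3 with color 1 (neighbor of 1)

Step 2: Conflict found! Vertices 2 and 3 are adjacent but have the same color.
This means the graph contains an odd cycle.

The graph is NOT bipartite.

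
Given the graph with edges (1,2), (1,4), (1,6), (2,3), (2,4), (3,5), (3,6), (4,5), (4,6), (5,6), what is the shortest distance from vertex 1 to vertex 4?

Step 1: Build adjacency list:
  1: 2, 4, 6
  2: 1, 3, 4
  3: 2, 5, 6
  4: 1, 2, 5, 6
  5: 3, 4, 6
  6: 1, 3, 4, 5

Step 2: BFS from vertex 1 to find shortest path to 4:
  vertex 2 reached at distance 1
  vertex 4 reached at distance 1

Step 3: Shortest path: 1 -> 4
Path length: 1 edge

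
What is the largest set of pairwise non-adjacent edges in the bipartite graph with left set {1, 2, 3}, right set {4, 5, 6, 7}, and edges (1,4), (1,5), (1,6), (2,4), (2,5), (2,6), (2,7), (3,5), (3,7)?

Step 1: List the neighbors of each left vertex:
  1: 4, 5, 6
  2: 4, 5, 6, 7
  3: 5, 7

Step 2: Greedily match left vertices, then look for augmenting paths:
  Match 1 -- 4
  Match 2 -- 5
  Match 3 -- 7
  No augmenting path remains.

Step 3: Verify this is maximum:
  Matching size 3 = min(|L|, |R|) = min(3, 4), which is an upper bound, so this matching is maximum.

Maximum matching: {(1,4), (2,5), (3,7)}
Size: 3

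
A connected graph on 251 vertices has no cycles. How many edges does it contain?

A tree on n vertices always has exactly n - 1 edges.
For n = 251: edges = 251 - 1 = 250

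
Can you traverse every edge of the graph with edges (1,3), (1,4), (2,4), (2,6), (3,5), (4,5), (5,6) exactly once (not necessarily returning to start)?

Step 1: Find the degree of each vertex:
  deg(1) = 2
  deg(2) = 2
  deg(3) = 2
  deg(4) = 3
  deg(5) = 3
  deg(6) = 2

Step 2: Count vertices with odd degree:
  Odd-degree vertices: 4, 5 (2 total)

Step 3: Apply Euler's theorem:
  - Eulerian circuit exists iff graph is connected and all vertices have even degree
  - Eulerian path exists iff graph is connected and has 0 or 2 odd-degree vertices

Graph is connected with exactly 2 odd-degree vertices (4, 5).
Eulerian path exists (starting and ending at the odd-degree vertices), but no Eulerian circuit.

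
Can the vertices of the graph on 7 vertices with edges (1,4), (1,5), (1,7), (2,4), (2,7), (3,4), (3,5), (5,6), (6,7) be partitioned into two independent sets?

Step 1: Attempt 2-coloring using BFS:
  Start at vertex 1, assign color 0
  Color vertex 4 with color 1 (neighbor of 1)
  Color vertex 5 with color 1 (neighbor of 1)
  Color vertex 7 with color 1 (neighbor of 1)
  Color vertex 2 with color 0 (neighbor of 4)
  Color vertex 3 with color 0 (neighbor of 4)
  Color vertex 6 with color 0 (neighbor of 5)

Step 2: 2-coloring succeeded. No conflicts found.
  Set A (color 0): {1, 2, 3, 6}
  Set B (color 1): {4, 5, 7}

The graph is bipartite with partition {1, 2, 3, 6}, {4, 5, 7}.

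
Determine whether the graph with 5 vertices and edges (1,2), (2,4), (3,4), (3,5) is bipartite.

Step 1: Attempt 2-coloring using BFS:
  Start at vertex 1, assign color 0
  Color vertex 2 with color 1 (neighbor of 1)
  Color vertex 4 with color 0 (neighbor of 2)
  Color vertex 3 with color 1 (neighbor of 4)
  Color vertex 5 with color 0 (neighbor of 3)

Step 2: 2-coloring succeeded. No conflicts found.
  Set A (color 0): {1, 4, 5}
  Set B (color 1): {2, 3}

The graph is bipartite with partition {1, 4, 5}, {2, 3}.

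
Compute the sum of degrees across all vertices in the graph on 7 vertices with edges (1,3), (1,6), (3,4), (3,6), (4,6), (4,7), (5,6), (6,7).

Step 1: Count edges incident to each vertex:
  deg(1) = 2 (neighbors: 3, 6)
  deg(2) = 0 (neighbors: none)
  deg(3) = 3 (neighbors: 1, 4, 6)
  deg(4) = 3 (neighbors: 3, 6, 7)
  deg(5) = 1 (neighbors: 6)
  deg(6) = 5 (neighbors: 1, 3, 4, 5, 7)
  deg(7) = 2 (neighbors: 4, 6)

Step 2: Sum all degrees:
  2 + 0 + 3 + 3 + 1 + 5 + 2 = 16

Verification: sum of degrees = 2 * |E| = 2 * 8 = 16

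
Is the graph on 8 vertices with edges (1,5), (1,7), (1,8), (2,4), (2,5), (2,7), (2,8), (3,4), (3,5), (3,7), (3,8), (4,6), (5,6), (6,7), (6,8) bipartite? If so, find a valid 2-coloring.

Step 1: Attempt 2-coloring using BFS:
  Start at vertex 1, assign color 0
  Color vertex 5 with color 1 (neighbor of 1)
  Color vertex 7 with color 1 (neighbor of 1)
  Color vertex 8 with color 1 (neighbor of 1)
  Color vertex 2 with color 0 (neighbor of 5)
  Color vertex 3 with color 0 (neighbor of 5)
  Color vertex 6 with color 0 (neighbor of 5)
  Color vertex 4 with color 1 (neighbor of 2)

Step 2: 2-coloring succeeded. No conflicts found.
  Set A (color 0): {1, 2, 3, 6}
  Set B (color 1): {4, 5, 7, 8}

The graph is bipartite with partition {1, 2, 3, 6}, {4, 5, 7, 8}.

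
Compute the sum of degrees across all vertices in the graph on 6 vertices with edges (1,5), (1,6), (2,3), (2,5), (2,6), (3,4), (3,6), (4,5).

Step 1: Count edges incident to each vertex:
  deg(1) = 2 (neighbors: 5, 6)
  deg(2) = 3 (neighbors: 3, 5, 6)
  deg(3) = 3 (neighbors: 2, 4, 6)
  deg(4) = 2 (neighbors: 3, 5)
  deg(5) = 3 (neighbors: 1, 2, 4)
  deg(6) = 3 (neighbors: 1, 2, 3)

Step 2: Sum all degrees:
  2 + 3 + 3 + 2 + 3 + 3 = 16

Verification: sum of degrees = 2 * |E| = 2 * 8 = 16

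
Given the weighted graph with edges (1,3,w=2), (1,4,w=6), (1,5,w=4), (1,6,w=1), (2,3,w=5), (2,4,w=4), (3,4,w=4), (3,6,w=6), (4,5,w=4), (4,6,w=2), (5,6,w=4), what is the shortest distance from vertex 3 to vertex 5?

Step 1: Build adjacency list with weights:
  1: 3(w=2), 4(w=6), 5(w=4), 6(w=1)
  2: 3(w=5), 4(w=4)
  3: 1(w=2), 2(w=5), 4(w=4), 6(w=6)
  4: 1(w=6), 2(w=4), 3(w=4), 5(w=4), 6(w=2)
  5: 1(w=4), 4(w=4), 6(w=4)
  6: 1(w=1), 3(w=6), 4(w=2), 5(w=4)

Step 2: Apply Dijkstra's algorithm from vertex 3:
  Visit vertex 3 (distance=0)
    Update dist[1] = 2
    Update dist[2] = 5
    Update dist[4] = 4
    Update dist[6] = 6
  Visit vertex 1 (distance=2)
    Update dist[5] = 6
    Update dist[6] = 3
  Visit vertex 6 (distance=3)
  Visit vertex 4 (distance=4)
  Visit vertex 2 (distance=5)
  Visit vertex 5 (distance=6)

Step 3: Shortest path: 3 -> 1 -> 5
Total weight: 2 + 4 = 6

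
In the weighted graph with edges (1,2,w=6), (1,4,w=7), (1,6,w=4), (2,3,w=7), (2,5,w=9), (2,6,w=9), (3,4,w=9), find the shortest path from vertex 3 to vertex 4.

Step 1: Build adjacency list with weights:
  1: 2(w=6), 4(w=7), 6(w=4)
  2: 1(w=6), 3(w=7), 5(w=9), 6(w=9)
  3: 2(w=7), 4(w=9)
  4: 1(w=7), 3(w=9)
  5: 2(w=9)
  6: 1(w=4), 2(w=9)

Step 2: Apply Dijkstra's algorithm from vertex 3:
  Visit vertex 3 (distance=0)
    Update dist[2] = 7
    Update dist[4] = 9
  Visit vertex 2 (distance=7)
    Update dist[1] = 13
    Update dist[5] = 16
    Update dist[6] = 16
  Visit vertex 4 (distance=9)

Step 3: Shortest path: 3 -> 4
Total weight: 9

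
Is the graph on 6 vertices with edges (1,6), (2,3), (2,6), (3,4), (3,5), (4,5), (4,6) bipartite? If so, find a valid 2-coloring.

Step 1: Attempt 2-coloring using BFS:
  Start at vertex 1, assign color 0
  Color vertex 6 with color 1 (neighbor of 1)
  Color vertex 2 with color 0 (neighbor of 6)
  Color vertex 4 with color 0 (neighbor of 6)
  Color vertex 3 with color 1 (neighbor of 2)
  Color vertex 5 with color 1 (neighbor of 4)

Step 2: Conflict found! Vertices 3 and 5 are adjacent but have the same color.
This means the graph contains an odd cycle.

The graph is NOT bipartite.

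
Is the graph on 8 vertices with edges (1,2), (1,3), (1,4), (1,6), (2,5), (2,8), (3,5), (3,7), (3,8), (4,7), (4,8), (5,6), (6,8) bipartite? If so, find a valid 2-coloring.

Step 1: Attempt 2-coloring using BFS:
  Start at vertex 1, assign color 0
  Color vertex 2 with color 1 (neighbor of 1)
  Color vertex 3 with color 1 (neighbor of 1)
  Color vertex 4 with color 1 (neighbor of 1)
  Color vertex 6 with color 1 (neighbor of 1)
  Color vertex 5 with color 0 (neighbor of 2)
  Color vertex 8 with color 0 (neighbor of 2)
  Color vertex 7 with color 0 (neighbor of 3)

Step 2: 2-coloring succeeded. No conflicts found.
  Set A (color 0): {1, 5, 7, 8}
  Set B (color 1): {2, 3, 4, 6}

The graph is bipartite with partition {1, 5, 7, 8}, {2, 3, 4, 6}.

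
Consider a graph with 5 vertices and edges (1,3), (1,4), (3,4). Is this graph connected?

Step 1: Build adjacency list from edges:
  1: 3, 4
  2: (none)
  3: 1, 4
  4: 1, 3
  5: (none)

Step 2: Run BFS/DFS from vertex 1:
  Visited: {1, 3, 4}
  Reached 3 of 5 vertices

Step 3: Only 3 of 5 vertices reached. Graph is disconnected.
Connected components: {1, 3, 4}, {2}, {5}
Answer: No, the graph is not connected (3 components).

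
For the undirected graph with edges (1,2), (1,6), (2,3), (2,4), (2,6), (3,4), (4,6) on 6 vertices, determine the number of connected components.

Step 1: Build adjacency list from edges:
  1: 2, 6
  2: 1, 3, 4, 6
  3: 2, 4
  4: 2, 3, 6
  5: (none)
  6: 1, 2, 4

Step 2: Run BFS/DFS from vertex 1:
  Visited: {1, 2, 6, 3, 4}
  Reached 5 of 6 vertices

Step 3: Only 5 of 6 vertices reached. Graph is disconnected.
Connected components: {1, 2, 3, 4, 6}, {5}
Number of connected components: 2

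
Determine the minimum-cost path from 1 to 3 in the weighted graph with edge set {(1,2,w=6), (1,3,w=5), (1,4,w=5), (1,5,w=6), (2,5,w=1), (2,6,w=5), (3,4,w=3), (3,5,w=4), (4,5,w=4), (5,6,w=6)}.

Step 1: Build adjacency list with weights:
  1: 2(w=6), 3(w=5), 4(w=5), 5(w=6)
  2: 1(w=6), 5(w=1), 6(w=5)
  3: 1(w=5), 4(w=3), 5(w=4)
  4: 1(w=5), 3(w=3), 5(w=4)
  5: 1(w=6), 2(w=1), 3(w=4), 4(w=4), 6(w=6)
  6: 2(w=5), 5(w=6)

Step 2: Apply Dijkstra's algorithm from vertex 1:
  Visit vertex 1 (distance=0)
    Update dist[2] = 6
    Update dist[3] = 5
    Update dist[4] = 5
    Update dist[5] = 6
  Visit vertex 3 (distance=5)

Step 3: Shortest path: 1 -> 3
Total weight: 5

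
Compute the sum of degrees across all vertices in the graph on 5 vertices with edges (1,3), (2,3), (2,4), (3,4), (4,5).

Step 1: Count edges incident to each vertex:
  deg(1) = 1 (neighbors: 3)
  deg(2) = 2 (neighbors: 3, 4)
  deg(3) = 3 (neighbors: 1, 2, 4)
  deg(4) = 3 (neighbors: 2, 3, 5)
  deg(5) = 1 (neighbors: 4)

Step 2: Sum all degrees:
  1 + 2 + 3 + 3 + 1 = 10

Verification: sum of degrees = 2 * |E| = 2 * 5 = 10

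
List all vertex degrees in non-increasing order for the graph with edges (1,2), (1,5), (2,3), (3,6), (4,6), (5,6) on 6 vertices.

Step 1: Count edges incident to each vertex:
  deg(1) = 2 (neighbors: 2, 5)
  deg(2) = 2 (neighbors: 1, 3)
  deg(3) = 2 (neighbors: 2, 6)
  deg(4) = 1 (neighbors: 6)
  deg(5) = 2 (neighbors: 1, 6)
  deg(6) = 3 (neighbors: 3, 4, 5)

Step 2: Sort degrees in non-increasing order:
  Degrees: [2, 2, 2, 1, 2, 3] -> sorted: [3, 2, 2, 2, 2, 1]

Degree sequence: [3, 2, 2, 2, 2, 1]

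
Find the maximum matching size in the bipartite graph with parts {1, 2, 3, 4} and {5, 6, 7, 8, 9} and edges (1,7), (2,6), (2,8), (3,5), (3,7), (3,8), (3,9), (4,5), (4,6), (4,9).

Step 1: List the neighbors of each left vertex:
  1: 7
  2: 6, 8
  3: 5, 7, 8, 9
  4: 5, 6, 9

Step 2: Greedily match left vertices, then look for augmenting paths:
  Match 1 -- 7
  Match 2 -- 6
  Match 3 -- 5
  Match 4 -- 9
  No augmenting path remains.

Step 3: Verify this is maximum:
  Matching size 4 = min(|L|, |R|) = min(4, 5), which is an upper bound, so this matching is maximum.

Maximum matching: {(1,7), (2,6), (3,5), (4,9)}
Size: 4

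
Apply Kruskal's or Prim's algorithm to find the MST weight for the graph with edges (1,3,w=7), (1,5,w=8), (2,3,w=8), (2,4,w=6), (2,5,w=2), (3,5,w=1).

Apply Kruskal's algorithm (sort edges by weight, add if no cycle):

Sorted edges by weight:
  (3,5) w=1
  (2,5) w=2
  (2,4) w=6
  (1,3) w=7
  (1,5) w=8
  (2,3) w=8

Add edge (3,5) w=1 -- no cycle. Running total: 1
Add edge (2,5) w=2 -- no cycle. Running total: 3
Add edge (2,4) w=6 -- no cycle. Running total: 9
Add edge (1,3) w=7 -- no cycle. Running total: 16

MST edges: (3,5,w=1), (2,5,w=2), (2,4,w=6), (1,3,w=7)
Total MST weight: 1 + 2 + 6 + 7 = 16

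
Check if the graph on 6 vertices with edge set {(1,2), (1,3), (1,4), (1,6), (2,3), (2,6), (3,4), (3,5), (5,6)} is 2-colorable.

Step 1: Attempt 2-coloring using BFS:
  Start at vertex 1, assign color 0
  Color vertex 2 with color 1 (neighbor of 1)
  Color vertex 3 with color 1 (neighbor of 1)
  Color vertex 4 with color 1 (neighbor of 1)
  Color vertex 6 with color 1 (neighbor of 1)

Step 2: Conflict found! Vertices 2 and 3 are adjacent but have the same color.
This means the graph contains an odd cycle.

The graph is NOT bipartite.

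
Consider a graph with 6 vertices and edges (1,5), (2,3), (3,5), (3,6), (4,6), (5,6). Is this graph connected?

Step 1: Build adjacency list from edges:
  1: 5
  2: 3
  3: 2, 5, 6
  4: 6
  5: 1, 3, 6
  6: 3, 4, 5

Step 2: Run BFS/DFS from vertex 1:
  Visited: {1, 5, 3, 6, 2, 4}
  Reached 6 of 6 vertices

Step 3: All 6 vertices reached from vertex 1, so the graph is connected.
Answer: Yes, the graph is connected.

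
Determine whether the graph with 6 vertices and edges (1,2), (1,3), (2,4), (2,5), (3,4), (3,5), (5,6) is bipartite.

Step 1: Attempt 2-coloring using BFS:
  Start at vertex 1, assign color 0
  Color vertex 2 with color 1 (neighbor of 1)
  Color vertex 3 with color 1 (neighbor of 1)
  Color vertex 4 with color 0 (neighbor of 2)
  Color vertex 5 with color 0 (neighbor of 2)
  Color vertex 6 with color 1 (neighbor of 5)

Step 2: 2-coloring succeeded. No conflicts found.
  Set A (color 0): {1, 4, 5}
  Set B (color 1): {2, 3, 6}

The graph is bipartite with partition {1, 4, 5}, {2, 3, 6}.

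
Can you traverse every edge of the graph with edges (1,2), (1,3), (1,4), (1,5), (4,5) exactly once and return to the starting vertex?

Step 1: Find the degree of each vertex:
  deg(1) = 4
  deg(2) = 1
  deg(3) = 1
  deg(4) = 2
  deg(5) = 2

Step 2: Count vertices with odd degree:
  Odd-degree vertices: 2, 3 (2 total)

Step 3: Apply Euler's theorem:
  - Eulerian circuit exists iff graph is connected and all vertices have even degree
  - Eulerian path exists iff graph is connected and has 0 or 2 odd-degree vertices

Graph is connected with exactly 2 odd-degree vertices (2, 3).
Eulerian path exists (starting and ending at the odd-degree vertices), but no Eulerian circuit.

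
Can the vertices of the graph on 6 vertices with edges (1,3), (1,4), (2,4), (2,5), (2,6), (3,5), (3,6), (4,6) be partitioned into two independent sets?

Step 1: Attempt 2-coloring using BFS:
  Start at vertex 1, assign color 0
  Color vertex 3 with color 1 (neighbor of 1)
  Color vertex 4 with color 1 (neighbor of 1)
  Color vertex 5 with color 0 (neighbor of 3)
  Color vertex 6 with color 0 (neighbor of 3)
  Color vertex 2 with color 0 (neighbor of 4)

Step 2: Conflict found! Vertices 5 and 2 are adjacent but have the same color.
This means the graph contains an odd cycle.

The graph is NOT bipartite.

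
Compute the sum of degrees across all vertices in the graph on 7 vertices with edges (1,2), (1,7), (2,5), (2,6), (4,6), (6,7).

Step 1: Count edges incident to each vertex:
  deg(1) = 2 (neighbors: 2, 7)
  deg(2) = 3 (neighbors: 1, 5, 6)
  deg(3) = 0 (neighbors: none)
  deg(4) = 1 (neighbors: 6)
  deg(5) = 1 (neighbors: 2)
  deg(6) = 3 (neighbors: 2, 4, 7)
  deg(7) = 2 (neighbors: 1, 6)

Step 2: Sum all degrees:
  2 + 3 + 0 + 1 + 1 + 3 + 2 = 12

Verification: sum of degrees = 2 * |E| = 2 * 6 = 12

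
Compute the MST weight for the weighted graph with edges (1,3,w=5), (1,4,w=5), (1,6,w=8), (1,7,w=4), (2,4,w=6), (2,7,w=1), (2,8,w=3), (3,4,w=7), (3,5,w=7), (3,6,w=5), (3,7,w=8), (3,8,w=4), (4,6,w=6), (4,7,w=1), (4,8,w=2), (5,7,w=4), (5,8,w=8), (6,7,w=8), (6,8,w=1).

Apply Kruskal's algorithm (sort edges by weight, add if no cycle):

Sorted edges by weight:
  (2,7) w=1
  (4,7) w=1
  (6,8) w=1
  (4,8) w=2
  (2,8) w=3
  (1,7) w=4
  (3,8) w=4
  (5,7) w=4
  (1,3) w=5
  (1,4) w=5
  (3,6) w=5
  (2,4) w=6
  (4,6) w=6
  (3,4) w=7
  (3,5) w=7
  (1,6) w=8
  (3,7) w=8
  (5,8) w=8
  (6,7) w=8

Add edge (2,7) w=1 -- no cycle. Running total: 1
Add edge (4,7) w=1 -- no cycle. Running total: 2
Add edge (6,8) w=1 -- no cycle. Running total: 3
Add edge (4,8) w=2 -- no cycle. Running total: 5
Skip edge (2,8) w=3 -- would create cycle
Add edge (1,7) w=4 -- no cycle. Running total: 9
Add edge (3,8) w=4 -- no cycle. Running total: 13
Add edge (5,7) w=4 -- no cycle. Running total: 17

MST edges: (2,7,w=1), (4,7,w=1), (6,8,w=1), (4,8,w=2), (1,7,w=4), (3,8,w=4), (5,7,w=4)
Total MST weight: 1 + 1 + 1 + 2 + 4 + 4 + 4 = 17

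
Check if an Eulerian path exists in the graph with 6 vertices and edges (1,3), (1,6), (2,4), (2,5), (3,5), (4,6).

Step 1: Find the degree of each vertex:
  deg(1) = 2
  deg(2) = 2
  deg(3) = 2
  deg(4) = 2
  deg(5) = 2
  deg(6) = 2

Step 2: Count vertices with odd degree:
  All vertices have even degree (0 odd-degree vertices)

Step 3: Apply Euler's theorem:
  - Eulerian circuit exists iff graph is connected and all vertices have even degree
  - Eulerian path exists iff graph is connected and has 0 or 2 odd-degree vertices

Graph is connected with 0 odd-degree vertices.
Both Eulerian circuit and Eulerian path exist.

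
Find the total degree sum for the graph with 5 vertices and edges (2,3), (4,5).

Step 1: Count edges incident to each vertex:
  deg(1) = 0 (neighbors: none)
  deg(2) = 1 (neighbors: 3)
  deg(3) = 1 (neighbors: 2)
  deg(4) = 1 (neighbors: 5)
  deg(5) = 1 (neighbors: 4)

Step 2: Sum all degrees:
  0 + 1 + 1 + 1 + 1 = 4

Verification: sum of degrees = 2 * |E| = 2 * 2 = 4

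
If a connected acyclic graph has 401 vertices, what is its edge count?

A tree on n vertices always has exactly n - 1 edges.
For n = 401: edges = 401 - 1 = 400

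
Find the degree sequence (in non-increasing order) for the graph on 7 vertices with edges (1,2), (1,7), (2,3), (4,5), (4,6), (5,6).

Step 1: Count edges incident to each vertex:
  deg(1) = 2 (neighbors: 2, 7)
  deg(2) = 2 (neighbors: 1, 3)
  deg(3) = 1 (neighbors: 2)
  deg(4) = 2 (neighbors: 5, 6)
  deg(5) = 2 (neighbors: 4, 6)
  deg(6) = 2 (neighbors: 4, 5)
  deg(7) = 1 (neighbors: 1)

Step 2: Sort degrees in non-increasing order:
  Degrees: [2, 2, 1, 2, 2, 2, 1] -> sorted: [2, 2, 2, 2, 2, 1, 1]

Degree sequence: [2, 2, 2, 2, 2, 1, 1]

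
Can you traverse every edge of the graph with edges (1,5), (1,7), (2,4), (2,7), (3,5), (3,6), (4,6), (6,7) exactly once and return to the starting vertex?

Step 1: Find the degree of each vertex:
  deg(1) = 2
  deg(2) = 2
  deg(3) = 2
  deg(4) = 2
  deg(5) = 2
  deg(6) = 3
  deg(7) = 3

Step 2: Count vertices with odd degree:
  Odd-degree vertices: 6, 7 (2 total)

Step 3: Apply Euler's theorem:
  - Eulerian circuit exists iff graph is connected and all vertices have even degree
  - Eulerian path exists iff graph is connected and has 0 or 2 odd-degree vertices

Graph is connected with exactly 2 odd-degree vertices (6, 7).
Eulerian path exists (starting and ending at the odd-degree vertices), but no Eulerian circuit.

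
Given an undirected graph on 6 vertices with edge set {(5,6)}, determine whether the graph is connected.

Step 1: Build adjacency list from edges:
  1: (none)
  2: (none)
  3: (none)
  4: (none)
  5: 6
  6: 5

Step 2: Run BFS/DFS from vertex 1:
  Visited: {1}
  Reached 1 of 6 vertices

Step 3: Only 1 of 6 vertices reached. Graph is disconnected.
Connected components: {1}, {2}, {3}, {4}, {5, 6}
Answer: No, the graph is not connected (5 components).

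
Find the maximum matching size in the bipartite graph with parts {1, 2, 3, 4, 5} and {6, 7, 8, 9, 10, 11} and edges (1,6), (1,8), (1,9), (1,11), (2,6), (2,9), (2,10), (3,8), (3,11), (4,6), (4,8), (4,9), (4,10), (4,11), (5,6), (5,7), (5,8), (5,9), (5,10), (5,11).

Step 1: List the neighbors of each left vertex:
  1: 6, 8, 9, 11
  2: 6, 9, 10
  3: 8, 11
  4: 6, 8, 9, 10, 11
  5: 6, 7, 8, 9, 10, 11

Step 2: Greedily match left vertices, then look for augmenting paths:
  Match 1 -- 6
  Match 2 -- 9
  Match 3 -- 8
  Match 4 -- 10
  Match 5 -- 7
  No augmenting path remains.

Step 3: Verify this is maximum:
  Matching size 5 = min(|L|, |R|) = min(5, 6), which is an upper bound, so this matching is maximum.

Maximum matching: {(1,6), (2,9), (3,8), (4,10), (5,7)}
Size: 5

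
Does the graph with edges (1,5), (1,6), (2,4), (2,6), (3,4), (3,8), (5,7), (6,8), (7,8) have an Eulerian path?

Step 1: Find the degree of each vertex:
  deg(1) = 2
  deg(2) = 2
  deg(3) = 2
  deg(4) = 2
  deg(5) = 2
  deg(6) = 3
  deg(7) = 2
  deg(8) = 3

Step 2: Count vertices with odd degree:
  Odd-degree vertices: 6, 8 (2 total)

Step 3: Apply Euler's theorem:
  - Eulerian circuit exists iff graph is connected and all vertices have even degree
  - Eulerian path exists iff graph is connected and has 0 or 2 odd-degree vertices

Graph is connected with exactly 2 odd-degree vertices (6, 8).
Eulerian path exists (starting and ending at the odd-degree vertices), but no Eulerian circuit.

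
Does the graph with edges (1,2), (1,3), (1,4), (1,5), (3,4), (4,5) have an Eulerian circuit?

Step 1: Find the degree of each vertex:
  deg(1) = 4
  deg(2) = 1
  deg(3) = 2
  deg(4) = 3
  deg(5) = 2

Step 2: Count vertices with odd degree:
  Odd-degree vertices: 2, 4 (2 total)

Step 3: Apply Euler's theorem:
  - Eulerian circuit exists iff graph is connected and all vertices have even degree
  - Eulerian path exists iff graph is connected and has 0 or 2 odd-degree vertices

Graph is connected with exactly 2 odd-degree vertices (2, 4).
Eulerian path exists (starting and ending at the odd-degree vertices), but no Eulerian circuit.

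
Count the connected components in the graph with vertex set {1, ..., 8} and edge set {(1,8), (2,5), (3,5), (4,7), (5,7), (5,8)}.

Step 1: Build adjacency list from edges:
  1: 8
  2: 5
  3: 5
  4: 7
  5: 2, 3, 7, 8
  6: (none)
  7: 4, 5
  8: 1, 5

Step 2: Run BFS/DFS from vertex 1:
  Visited: {1, 8, 5, 2, 3, 7, 4}
  Reached 7 of 8 vertices

Step 3: Only 7 of 8 vertices reached. Graph is disconnected.
Connected components: {1, 2, 3, 4, 5, 7, 8}, {6}
Number of connected components: 2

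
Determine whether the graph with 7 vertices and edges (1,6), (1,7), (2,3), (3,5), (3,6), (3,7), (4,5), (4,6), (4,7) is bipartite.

Step 1: Attempt 2-coloring using BFS:
  Start at vertex 1, assign color 0
  Color vertex 6 with color 1 (neighbor of 1)
  Color vertex 7 with color 1 (neighbor of 1)
  Color vertex 3 with color 0 (neighbor of 6)
  Color vertex 4 with color 0 (neighbor of 6)
  Color vertex 2 with color 1 (neighbor of 3)
  Color vertex 5 with color 1 (neighbor of 3)

Step 2: 2-coloring succeeded. No conflicts found.
  Set A (color 0): {1, 3, 4}
  Set B (color 1): {2, 5, 6, 7}

The graph is bipartite with partition {1, 3, 4}, {2, 5, 6, 7}.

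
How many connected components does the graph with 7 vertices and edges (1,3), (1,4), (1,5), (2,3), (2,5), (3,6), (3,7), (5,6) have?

Step 1: Build adjacency list from edges:
  1: 3, 4, 5
  2: 3, 5
  3: 1, 2, 6, 7
  4: 1
  5: 1, 2, 6
  6: 3, 5
  7: 3

Step 2: Run BFS/DFS from vertex 1:
  Visited: {1, 3, 4, 5, 2, 6, 7}
  Reached 7 of 7 vertices

Step 3: All 7 vertices reached from vertex 1, so the graph is connected.
Number of connected components: 1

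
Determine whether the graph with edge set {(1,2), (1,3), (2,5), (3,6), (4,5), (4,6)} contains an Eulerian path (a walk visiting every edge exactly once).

Step 1: Find the degree of each vertex:
  deg(1) = 2
  deg(2) = 2
  deg(3) = 2
  deg(4) = 2
  deg(5) = 2
  deg(6) = 2

Step 2: Count vertices with odd degree:
  All vertices have even degree (0 odd-degree vertices)

Step 3: Apply Euler's theorem:
  - Eulerian circuit exists iff graph is connected and all vertices have even degree
  - Eulerian path exists iff graph is connected and has 0 or 2 odd-degree vertices

Graph is connected with 0 odd-degree vertices.
Both Eulerian circuit and Eulerian path exist.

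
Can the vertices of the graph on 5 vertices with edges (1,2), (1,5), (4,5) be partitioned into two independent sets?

Step 1: Attempt 2-coloring using BFS:
  Start at vertex 1, assign color 0
  Color vertex 2 with color 1 (neighbor of 1)
  Color vertex 5 with color 1 (neighbor of 1)
  Color vertex 4 with color 0 (neighbor of 5)
  Start new component at vertex 3, assign color 0

Step 2: 2-coloring succeeded. No conflicts found.
  Set A (color 0): {1, 3, 4}
  Set B (color 1): {2, 5}

The graph is bipartite with partition {1, 3, 4}, {2, 5}.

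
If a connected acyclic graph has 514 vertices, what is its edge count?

A tree on n vertices always has exactly n - 1 edges.
For n = 514: edges = 514 - 1 = 513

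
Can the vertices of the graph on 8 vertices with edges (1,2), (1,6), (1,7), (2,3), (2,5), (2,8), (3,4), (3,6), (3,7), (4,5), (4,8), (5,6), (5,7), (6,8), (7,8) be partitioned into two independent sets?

Step 1: Attempt 2-coloring using BFS:
  Start at vertex 1, assign color 0
  Color vertex 2 with color 1 (neighbor of 1)
  Color vertex 6 with color 1 (neighbor of 1)
  Color vertex 7 with color 1 (neighbor of 1)
  Color vertex 3 with color 0 (neighbor of 2)
  Color vertex 5 with color 0 (neighbor of 2)
  Color vertex 8 with color 0 (neighbor of 2)
  Color vertex 4 with color 1 (neighbor of 3)

Step 2: 2-coloring succeeded. No conflicts found.
  Set A (color 0): {1, 3, 5, 8}
  Set B (color 1): {2, 4, 6, 7}

The graph is bipartite with partition {1, 3, 5, 8}, {2, 4, 6, 7}.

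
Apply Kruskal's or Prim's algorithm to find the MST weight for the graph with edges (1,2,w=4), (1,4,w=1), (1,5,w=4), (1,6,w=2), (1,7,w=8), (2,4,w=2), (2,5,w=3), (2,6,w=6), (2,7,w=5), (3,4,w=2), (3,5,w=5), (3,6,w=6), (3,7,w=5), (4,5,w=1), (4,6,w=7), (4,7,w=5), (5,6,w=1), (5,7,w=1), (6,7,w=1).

Apply Kruskal's algorithm (sort edges by weight, add if no cycle):

Sorted edges by weight:
  (1,4) w=1
  (4,5) w=1
  (5,7) w=1
  (5,6) w=1
  (6,7) w=1
  (1,6) w=2
  (2,4) w=2
  (3,4) w=2
  (2,5) w=3
  (1,2) w=4
  (1,5) w=4
  (2,7) w=5
  (3,5) w=5
  (3,7) w=5
  (4,7) w=5
  (2,6) w=6
  (3,6) w=6
  (4,6) w=7
  (1,7) w=8

Add edge (1,4) w=1 -- no cycle. Running total: 1
Add edge (4,5) w=1 -- no cycle. Running total: 2
Add edge (5,7) w=1 -- no cycle. Running total: 3
Add edge (5,6) w=1 -- no cycle. Running total: 4
Skip edge (6,7) w=1 -- would create cycle
Skip edge (1,6) w=2 -- would create cycle
Add edge (2,4) w=2 -- no cycle. Running total: 6
Add edge (3,4) w=2 -- no cycle. Running total: 8

MST edges: (1,4,w=1), (4,5,w=1), (5,7,w=1), (5,6,w=1), (2,4,w=2), (3,4,w=2)
Total MST weight: 1 + 1 + 1 + 1 + 2 + 2 = 8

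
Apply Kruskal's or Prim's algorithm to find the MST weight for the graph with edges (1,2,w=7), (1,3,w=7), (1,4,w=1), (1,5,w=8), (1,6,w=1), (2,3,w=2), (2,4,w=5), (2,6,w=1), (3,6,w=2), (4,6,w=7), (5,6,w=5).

Apply Kruskal's algorithm (sort edges by weight, add if no cycle):

Sorted edges by weight:
  (1,4) w=1
  (1,6) w=1
  (2,6) w=1
  (2,3) w=2
  (3,6) w=2
  (2,4) w=5
  (5,6) w=5
  (1,3) w=7
  (1,2) w=7
  (4,6) w=7
  (1,5) w=8

Add edge (1,4) w=1 -- no cycle. Running total: 1
Add edge (1,6) w=1 -- no cycle. Running total: 2
Add edge (2,6) w=1 -- no cycle. Running total: 3
Add edge (2,3) w=2 -- no cycle. Running total: 5
Skip edge (3,6) w=2 -- would create cycle
Skip edge (2,4) w=5 -- would create cycle
Add edge (5,6) w=5 -- no cycle. Running total: 10

MST edges: (1,4,w=1), (1,6,w=1), (2,6,w=1), (2,3,w=2), (5,6,w=5)
Total MST weight: 1 + 1 + 1 + 2 + 5 = 10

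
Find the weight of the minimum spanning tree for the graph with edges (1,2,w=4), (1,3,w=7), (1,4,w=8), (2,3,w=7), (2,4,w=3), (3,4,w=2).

Apply Kruskal's algorithm (sort edges by weight, add if no cycle):

Sorted edges by weight:
  (3,4) w=2
  (2,4) w=3
  (1,2) w=4
  (1,3) w=7
  (2,3) w=7
  (1,4) w=8

Add edge (3,4) w=2 -- no cycle. Running total: 2
Add edge (2,4) w=3 -- no cycle. Running total: 5
Add edge (1,2) w=4 -- no cycle. Running total: 9

MST edges: (3,4,w=2), (2,4,w=3), (1,2,w=4)
Total MST weight: 2 + 3 + 4 = 9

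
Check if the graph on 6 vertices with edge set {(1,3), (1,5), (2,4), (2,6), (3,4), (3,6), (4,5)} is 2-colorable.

Step 1: Attempt 2-coloring using BFS:
  Start at vertex 1, assign color 0
  Color vertex 3 with color 1 (neighbor of 1)
  Color vertex 5 with color 1 (neighbor of 1)
  Color vertex 4 with color 0 (neighbor of 3)
  Color vertex 6 with color 0 (neighbor of 3)
  Color vertex 2 with color 1 (neighbor of 4)

Step 2: 2-coloring succeeded. No conflicts found.
  Set A (color 0): {1, 4, 6}
  Set B (color 1): {2, 3, 5}

The graph is bipartite with partition {1, 4, 6}, {2, 3, 5}.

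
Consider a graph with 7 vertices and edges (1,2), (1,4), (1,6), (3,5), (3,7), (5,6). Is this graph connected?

Step 1: Build adjacency list from edges:
  1: 2, 4, 6
  2: 1
  3: 5, 7
  4: 1
  5: 3, 6
  6: 1, 5
  7: 3

Step 2: Run BFS/DFS from vertex 1:
  Visited: {1, 2, 4, 6, 5, 3, 7}
  Reached 7 of 7 vertices

Step 3: All 7 vertices reached from vertex 1, so the graph is connected.
Answer: Yes, the graph is connected.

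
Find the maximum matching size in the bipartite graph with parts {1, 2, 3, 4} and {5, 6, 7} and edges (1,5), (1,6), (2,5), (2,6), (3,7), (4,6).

Step 1: List the neighbors of each left vertex:
  1: 5, 6
  2: 5, 6
  3: 7
  4: 6

Step 2: Greedily match left vertices, then look for augmenting paths:
  Match 1 -- 5
  Match 2 -- 6
  Match 3 -- 7
  No augmenting path remains.

Step 3: Verify this is maximum:
  Matching size 3 = min(|L|, |R|) = min(4, 3), which is an upper bound, so this matching is maximum.

Maximum matching: {(1,5), (2,6), (3,7)}
Size: 3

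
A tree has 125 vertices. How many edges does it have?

A tree on n vertices always has exactly n - 1 edges.
For n = 125: edges = 125 - 1 = 124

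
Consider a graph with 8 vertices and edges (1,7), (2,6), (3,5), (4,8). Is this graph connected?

Step 1: Build adjacency list from edges:
  1: 7
  2: 6
  3: 5
  4: 8
  5: 3
  6: 2
  7: 1
  8: 4

Step 2: Run BFS/DFS from vertex 1:
  Visited: {1, 7}
  Reached 2 of 8 vertices

Step 3: Only 2 of 8 vertices reached. Graph is disconnected.
Connected components: {1, 7}, {2, 6}, {3, 5}, {4, 8}
Answer: No, the graph is not connected (4 components).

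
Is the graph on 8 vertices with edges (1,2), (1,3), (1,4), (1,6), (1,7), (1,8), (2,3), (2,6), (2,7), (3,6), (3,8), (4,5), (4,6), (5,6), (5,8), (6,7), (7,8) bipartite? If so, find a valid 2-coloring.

Step 1: Attempt 2-coloring using BFS:
  Start at vertex 1, assign color 0
  Color vertex 2 with color 1 (neighbor of 1)
  Color vertex 3 with color 1 (neighbor of 1)
  Color vertex 4 with color 1 (neighbor of 1)
  Color vertex 6 with color 1 (neighbor of 1)
  Color vertex 7 with color 1 (neighbor of 1)
  Color vertex 8 with color 1 (neighbor of 1)

Step 2: Conflict found! Vertices 2 and 3 are adjacent but have the same color.
This means the graph contains an odd cycle.

The graph is NOT bipartite.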